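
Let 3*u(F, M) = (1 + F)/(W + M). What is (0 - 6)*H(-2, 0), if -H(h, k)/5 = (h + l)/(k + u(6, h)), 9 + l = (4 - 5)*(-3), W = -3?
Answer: 3600/7 ≈ 514.29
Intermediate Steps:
u(F, M) = (1 + F)/(3*(-3 + M)) (u(F, M) = ((1 + F)/(-3 + M))/3 = (1 + F)/(3*(-3 + M)))
l = -6 (l = -9 + (4 - 5)*(-3) = -9 - 1*(-3) = -9 + 3 = -6)
H(h, k) = -5*(-6 + h)/(k + 7/(3*(-3 + h))) (H(h, k) = -5*(h - 6)/(k + (1 + 6)/(3*(-3 + h))) = -5*(-6 + h)/(k + (1/3)*7/(-3 + h)) = -5*(-6 + h)/(k + 7/(3*(-3 + h))))
(0 - 6)*H(-2, 0) = (0 - 6)*(-15*(-6 - 2)*(-3 - 2)/(7 + 3*0*(-3 - 2))) = -(-90)*(-8)*(-5)/(7 + 3*0*(-5)) = -(-90)*(-8)*(-5)/(7 + 0) = -(-90)*(-8)*(-5)/7 = -6*(-600/7) = 3600/7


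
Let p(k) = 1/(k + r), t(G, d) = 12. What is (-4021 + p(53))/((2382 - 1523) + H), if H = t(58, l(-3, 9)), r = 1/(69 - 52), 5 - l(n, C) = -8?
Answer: -3626925/785642 ≈ -4.6165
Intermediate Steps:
l(n, C) = 13 (l(n, C) = 5 - 1*(-8) = 5 + 8 = 13)
r = 1/17 ≈ 0.058824
H = 12
p(k) = 1/(1/17 + k) (p(k) = 1/(k + 1/17) = 1/(1/17 + k))
(-4021 + p(53))/((2382 - 1523) + H) = (-4021 + 17/(1 + 17*53))/((2382 - 1523) + 12) = (-4021 + 17/(1 + 901))/(859 + 12) = (-4021 + 17/902)/871 = (-4021 + 17*(1/902))*(1/871) = (-4021 + 17/902)*(1/871) = -3626925/902*1/871 = -3626925/785642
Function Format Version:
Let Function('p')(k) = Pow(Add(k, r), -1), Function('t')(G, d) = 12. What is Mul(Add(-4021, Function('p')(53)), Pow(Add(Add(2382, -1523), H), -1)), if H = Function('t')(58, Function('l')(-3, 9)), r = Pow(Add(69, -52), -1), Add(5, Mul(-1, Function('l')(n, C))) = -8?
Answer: Rational(-3626925, 785642) ≈ -4.6165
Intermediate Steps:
Function('l')(n, C) = 13 (Function('l')(n, C) = Add(5, Mul(-1, -8)) = Add(5, 8) = 13)
r = Rational(1, 17) (r = Pow(17, -1) = Rational(1, 17) ≈ 0.058824)
H = 12
Function('p')(k) = Pow(Add(Rational(1, 17), k), -1) (Function('p')(k) = Pow(Add(k, Rational(1, 17)), -1) = Pow(Add(Rational(1, 17), k), -1))
Mul(Add(-4021, Function('p')(53)), Pow(Add(Add(2382, -1523), H), -1)) = Mul(Add(-4021, Mul(17, Pow(Add(1, Mul(17, 53)), -1))), Pow(Add(Add(2382, -1523), 12), -1)) = Mul(Add(-4021, Mul(17, Pow(Add(1, 901), -1))), Pow(Add(859, 12), -1)) = Mul(Add(-4021, Mul(17, Pow(902, -1))), Pow(871, -1)) = Mul(Add(-4021, Mul(17, Rational(1, 902))), Rational(1, 871)) = Mul(Add(-4021, Rational(17, 902)), Rational(1, 871)) = Mul(Rational(-3626925, 902), Rational(1, 871)) = Rational(-3626925, 785642)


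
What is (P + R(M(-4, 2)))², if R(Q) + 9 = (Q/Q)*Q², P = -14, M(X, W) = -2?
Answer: 361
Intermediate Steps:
R(Q) = -9 + Q² (R(Q) = -9 + (Q/Q)*Q² = -9 + 1*Q² = -9 + Q²)
(P + R(M(-4, 2)))² = (-14 + (-9 + (-2)²))² = (-14 + (-9 + 4))² = (-14 - 5)² = (-19)² = 361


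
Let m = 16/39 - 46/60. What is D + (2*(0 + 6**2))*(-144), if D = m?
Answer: -4043659/390 ≈ -10368.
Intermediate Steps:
m = -139/390 (m = 16*(1/39) - 46*1/60 = 16/39 - 23/30 = -139/390 ≈ -0.35641)
D = -139/390 ≈ -0.35641
D + (2*(0 + 6**2))*(-144) = -139/390 + (2*(0 + 6**2))*(-144) = -139/390 + (2*(0 + 36))*(-144) = -139/390 + (2*36)*(-144) = -139/390 + 72*(-144) = -139/390 - 10368 = -4043659/390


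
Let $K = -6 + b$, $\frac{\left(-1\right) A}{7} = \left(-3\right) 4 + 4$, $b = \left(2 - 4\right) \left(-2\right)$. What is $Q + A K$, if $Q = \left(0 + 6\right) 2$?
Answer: $-100$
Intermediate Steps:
$Q = 12$ ($Q = 6 \cdot 2 = 12$)
$b = 4$ ($b = \left(-2\right) \left(-2\right) = 4$)
$A = 56$ ($A = - 7 \left(\left(-3\right) 4 + 4\right) = - 7 \left(-12 + 4\right) = \left(-7\right) \left(-8\right) = 56$)
$K = -2$ ($K = -6 + 4 = -2$)
$Q + A K = 12 + 56 \left(-2\right) = 12 - 112 = -100$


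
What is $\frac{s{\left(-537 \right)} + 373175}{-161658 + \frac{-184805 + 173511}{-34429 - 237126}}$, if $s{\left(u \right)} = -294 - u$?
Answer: $- \frac{50701762495}{21949513448} \approx -2.3099$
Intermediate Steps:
$\frac{s{\left(-537 \right)} + 373175}{-161658 + \frac{-184805 + 173511}{-34429 - 237126}} = \frac{\left(-294 - -537\right) + 373175}{-161658 + \frac{-184805 + 173511}{-34429 - 237126}} = \frac{\left(-294 + 537\right) + 373175}{-161658 - \frac{11294}{-271555}} = \frac{243 + 373175}{-161658 - - \frac{11294}{271555}} = \frac{373418}{-161658 + \frac{11294}{271555}} = \frac{373418}{- \frac{43899026896}{271555}} = 373418 \left(- \frac{271555}{43899026896}\right) = - \frac{50701762495}{21949513448}$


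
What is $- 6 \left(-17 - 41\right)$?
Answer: $348$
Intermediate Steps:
$- 6 \left(-17 - 41\right) = \left(-6\right) \left(-58\right) = 348$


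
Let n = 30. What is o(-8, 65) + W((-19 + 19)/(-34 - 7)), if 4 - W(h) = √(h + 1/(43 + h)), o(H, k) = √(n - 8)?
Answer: 4 + √22 - √43/43 ≈ 8.5379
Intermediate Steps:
o(H, k) = √22 (o(H, k) = √(30 - 8) = √22)
W(h) = 4 - √(h + 1/(43 + h))
o(-8, 65) + W((-19 + 19)/(-34 - 7)) = √22 + (4 - √((1 + ((-19 + 19)/(-34 - 7))*(43 + (-19 + 19)/(-34 - 7)))/(43 + (-19 + 19)/(-34 - 7)))) = √22 + (4 - √((1 + (0/(-41))*(43 + 0/(-41)))/(43 + 0/(-41)))) = √22 + (4 - √((1 + (0*(-1/41))*(43 + 0*(-1/41)))/(43 + 0*(-1/41)))) = √22 + (4 - √((1 + 0*(43 + 0))/(43 + 0))) = √22 + (4 - √((1 + 0*43)/43)) = √22 + (4 - √((1 + 0)/43)) = √22 + (4 - √((1/43)*1)) = √22 + (4 - √(1/43)) = √22 + (4 - √43/43) = 4 + √22 - √43/43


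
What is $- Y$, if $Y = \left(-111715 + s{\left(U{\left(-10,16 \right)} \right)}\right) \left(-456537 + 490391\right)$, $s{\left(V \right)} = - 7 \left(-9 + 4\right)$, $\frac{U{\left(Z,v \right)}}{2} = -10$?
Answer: $3780814720$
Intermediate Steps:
$U{\left(Z,v \right)} = -20$ ($U{\left(Z,v \right)} = 2 \left(-10\right) = -20$)
$s{\left(V \right)} = 35$ ($s{\left(V \right)} = \left(-7\right) \left(-5\right) = 35$)
$Y = -3780814720$ ($Y = \left(-111715 + 35\right) \left(-456537 + 490391\right) = \left(-111680\right) 33854 = -3780814720$)
$- Y = \left(-1\right) \left(-3780814720\right) = 3780814720$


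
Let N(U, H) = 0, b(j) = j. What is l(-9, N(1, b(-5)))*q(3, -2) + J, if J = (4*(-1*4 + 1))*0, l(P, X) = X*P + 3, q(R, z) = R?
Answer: 9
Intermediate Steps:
l(P, X) = 3 + P*X (l(P, X) = P*X + 3 = 3 + P*X)
J = 0 (J = (4*(-4 + 1))*0 = (4*(-3))*0 = -12*0 = 0)
l(-9, N(1, b(-5)))*q(3, -2) + J = (3 - 9*0)*3 + 0 = (3 + 0)*3 + 0 = 3*3 + 0 = 9 + 0 = 9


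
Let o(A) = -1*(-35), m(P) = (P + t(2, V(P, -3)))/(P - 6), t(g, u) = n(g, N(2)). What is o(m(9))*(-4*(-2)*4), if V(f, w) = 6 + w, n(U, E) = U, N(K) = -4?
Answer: 1120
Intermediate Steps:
t(g, u) = g
m(P) = (2 + P)/(-6 + P) (m(P) = (P + 2)/(P - 6) = (2 + P)/(-6 + P))
o(A) = 35
o(m(9))*(-4*(-2)*4) = 35*(-4*(-2)*4) = 35*(8*4) = 35*32 = 1120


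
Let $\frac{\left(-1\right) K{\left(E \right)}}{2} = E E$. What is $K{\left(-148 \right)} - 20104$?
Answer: $-63912$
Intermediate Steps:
$K{\left(E \right)} = - 2 E^{2}$ ($K{\left(E \right)} = - 2 E E = - 2 E^{2}$)
$K{\left(-148 \right)} - 20104 = - 2 \left(-148\right)^{2} - 20104 = \left(-2\right) 21904 - 20104 = -43808 - 20104 = -63912$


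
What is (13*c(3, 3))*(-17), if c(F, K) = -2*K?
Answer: 1326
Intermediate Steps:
(13*c(3, 3))*(-17) = (13*(-2*3))*(-17) = (13*(-6))*(-17) = -78*(-17) = 1326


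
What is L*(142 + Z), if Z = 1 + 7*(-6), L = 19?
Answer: 1919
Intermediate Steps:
Z = -41 (Z = 1 - 42 = -41)
L*(142 + Z) = 19*(142 - 41) = 19*101 = 1919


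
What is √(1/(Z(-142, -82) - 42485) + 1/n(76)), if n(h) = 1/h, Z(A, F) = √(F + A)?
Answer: √((3228859 - 304*I*√14)/(42485 - 4*I*√14)) ≈ 8.7178 - 0.e-10*I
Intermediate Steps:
Z(A, F) = √(A + F)
√(1/(Z(-142, -82) - 42485) + 1/n(76)) = √(1/(√(-142 - 82) - 42485) + 1/(1/76)) = √(1/(√(-224) - 42485) + 1/(1/76)) = √(1/(4*I*√14 - 42485) + 76) = √(1/(-42485 + 4*I*√14) + 76) = √(76 + 1/(-42485 + 4*I*√14))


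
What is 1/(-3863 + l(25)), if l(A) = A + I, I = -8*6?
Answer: -1/3886 ≈ -0.00025733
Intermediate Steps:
I = -48
l(A) = -48 + A (l(A) = A - 48 = -48 + A)
1/(-3863 + l(25)) = 1/(-3863 + (-48 + 25)) = 1/(-3863 - 23) = 1/(-3886) = -1/3886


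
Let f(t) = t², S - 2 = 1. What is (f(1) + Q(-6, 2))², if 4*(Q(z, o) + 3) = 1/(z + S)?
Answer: 625/144 ≈ 4.3403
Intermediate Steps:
S = 3 (S = 2 + 1 = 3)
Q(z, o) = -3 + 1/(4*(3 + z)) (Q(z, o) = -3 + 1/(4*(z + 3)) = -3 + 1/(4*(3 + z)))
(f(1) + Q(-6, 2))² = (1² + (-35 - 12*(-6))/(4*(3 - 6)))² = (1 + (¼)*(-35 + 72)/(-3))² = (1 + (¼)*(-⅓)*37)² = (1 - 37/12)² = (-25/12)² = 625/144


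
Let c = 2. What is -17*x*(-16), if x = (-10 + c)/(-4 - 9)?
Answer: 2176/13 ≈ 167.38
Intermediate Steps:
x = 8/13 (x = (-10 + 2)/(-4 - 9) = -8/(-13) = -8*(-1/13) = 8/13 ≈ 0.61539)
-17*x*(-16) = -17*8/13*(-16) = -136/13*(-16) = 2176/13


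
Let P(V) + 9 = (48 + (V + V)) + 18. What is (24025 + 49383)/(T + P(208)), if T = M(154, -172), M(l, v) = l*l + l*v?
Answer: -73408/2299 ≈ -31.930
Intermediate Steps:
M(l, v) = l² + l*v
T = -2772 (T = 154*(154 - 172) = 154*(-18) = -2772)
P(V) = 57 + 2*V (P(V) = -9 + ((48 + (V + V)) + 18) = -9 + ((48 + 2*V) + 18) = -9 + (66 + 2*V) = 57 + 2*V)
(24025 + 49383)/(T + P(208)) = (24025 + 49383)/(-2772 + (57 + 2*208)) = 73408/(-2772 + (57 + 416)) = 73408/(-2772 + 473) = 73408/(-2299) = 73408*(-1/2299) = -73408/2299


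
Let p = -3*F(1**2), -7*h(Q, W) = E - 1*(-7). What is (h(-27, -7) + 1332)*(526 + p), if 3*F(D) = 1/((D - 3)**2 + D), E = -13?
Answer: 4905714/7 ≈ 7.0082e+5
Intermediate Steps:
h(Q, W) = 6/7 (h(Q, W) = -(-13 - 1*(-7))/7 = -(-13 + 7)/7 = -1/7*(-6) = 6/7)
F(D) = 1/(3*(D + (-3 + D)**2)) (F(D) = 1/(3*((D - 3)**2 + D)) = 1/(3*((-3 + D)**2 + D)) = 1/(3*(D + (-3 + D)**2)))
p = -1/5 (p = -1/(1**2 + (-3 + 1**2)**2) = -1/(1 + (-3 + 1)**2) = -1/(1 + (-2)**2) = -1/(1 + 4) = -1/5 ≈ -0.20000)
(h(-27, -7) + 1332)*(526 + p) = (6/7 + 1332)*(526 - 1/5) = (9330/7)*(2629/5) = 4905714/7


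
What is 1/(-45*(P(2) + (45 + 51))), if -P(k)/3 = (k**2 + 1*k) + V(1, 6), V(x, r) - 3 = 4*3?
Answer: -1/1485 ≈ -0.00067340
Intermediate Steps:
V(x, r) = 15 (V(x, r) = 3 + 4*3 = 3 + 12 = 15)
P(k) = -45 - 3*k - 3*k**2 (P(k) = -3*((k**2 + 1*k) + 15) = -3*((k**2 + k) + 15) = -3*((k + k**2) + 15) = -3*(15 + k + k**2) = -45 - 3*k - 3*k**2)
1/(-45*(P(2) + (45 + 51))) = 1/(-45*((-45 - 3*2 - 3*2**2) + (45 + 51))) = 1/(-45*((-45 - 6 - 3*4) + 96)) = 1/(-45*((-45 - 6 - 12) + 96)) = 1/(-45*(-63 + 96)) = 1/(-45*33) = 1/(-1485) = -1/1485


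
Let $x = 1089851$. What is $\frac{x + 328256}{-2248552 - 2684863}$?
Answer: $- \frac{1418107}{4933415} \approx -0.28745$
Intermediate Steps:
$\frac{x + 328256}{-2248552 - 2684863} = \frac{1089851 + 328256}{-2248552 - 2684863} = \frac{1418107}{-4933415} = 1418107 \left(- \frac{1}{4933415}\right) = - \frac{1418107}{4933415}$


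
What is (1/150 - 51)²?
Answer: 58507201/22500 ≈ 2600.3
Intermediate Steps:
(1/150 - 51)² = (-7649/150)² = 58507201/22500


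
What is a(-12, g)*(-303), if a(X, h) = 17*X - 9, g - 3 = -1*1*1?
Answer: 64539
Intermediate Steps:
g = 2 (g = 3 - 1*1*1 = 3 - 1*1 = 3 - 1 = 2)
a(X, h) = -9 + 17*X
a(-12, g)*(-303) = (-9 + 17*(-12))*(-303) = (-9 - 204)*(-303) = -213*(-303) = 64539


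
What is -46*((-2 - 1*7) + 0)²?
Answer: -3726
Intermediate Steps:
-46*((-2 - 1*7) + 0)² = -46*((-2 - 7) + 0)² = -46*(-9 + 0)² = -46*(-9)² = -46*81 = -3726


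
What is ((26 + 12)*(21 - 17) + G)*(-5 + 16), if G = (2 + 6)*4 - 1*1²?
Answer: 2013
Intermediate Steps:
G = 31 (G = 8*4 - 1*1 = 32 - 1 = 31)
((26 + 12)*(21 - 17) + G)*(-5 + 16) = ((26 + 12)*(21 - 17) + 31)*(-5 + 16) = (38*4 + 31)*11 = (152 + 31)*11 = 183*11 = 2013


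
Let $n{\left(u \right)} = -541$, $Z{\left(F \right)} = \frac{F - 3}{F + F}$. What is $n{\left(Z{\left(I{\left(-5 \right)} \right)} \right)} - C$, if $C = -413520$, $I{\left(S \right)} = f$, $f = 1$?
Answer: $412979$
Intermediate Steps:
$I{\left(S \right)} = 1$
$Z{\left(F \right)} = \frac{-3 + F}{2 F}$
$n{\left(Z{\left(I{\left(-5 \right)} \right)} \right)} - C = -541 - -413520 = -541 + 413520 = 412979$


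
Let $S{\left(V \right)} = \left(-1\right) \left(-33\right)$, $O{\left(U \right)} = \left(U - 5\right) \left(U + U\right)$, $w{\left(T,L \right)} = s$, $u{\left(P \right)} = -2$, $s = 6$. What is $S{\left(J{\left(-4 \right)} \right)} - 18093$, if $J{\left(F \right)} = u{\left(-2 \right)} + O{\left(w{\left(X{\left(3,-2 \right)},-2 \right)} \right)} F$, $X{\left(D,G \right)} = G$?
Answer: $-18060$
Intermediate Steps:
$w{\left(T,L \right)} = 6$
$O{\left(U \right)} = 2 U \left(-5 + U\right)$ ($O{\left(U \right)} = \left(-5 + U\right) 2 U = 2 U \left(-5 + U\right)$)
$J{\left(F \right)} = -2 + 12 F$ ($J{\left(F \right)} = -2 + 2 \cdot 6 \left(-5 + 6\right) F = -2 + 2 \cdot 6 \cdot 1 F = -2 + 12 F$)
$S{\left(V \right)} = 33$
$S{\left(J{\left(-4 \right)} \right)} - 18093 = 33 - 18093 = -18060$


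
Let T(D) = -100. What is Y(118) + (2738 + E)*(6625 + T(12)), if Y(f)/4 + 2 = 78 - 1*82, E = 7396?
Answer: 66124326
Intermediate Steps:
Y(f) = -24 (Y(f) = -8 + 4*(78 - 1*82) = -8 + 4*(78 - 82) = -8 + 4*(-4) = -8 - 16 = -24)
Y(118) + (2738 + E)*(6625 + T(12)) = -24 + (2738 + 7396)*(6625 - 100) = -24 + 10134*6525 = -24 + 66124350 = 66124326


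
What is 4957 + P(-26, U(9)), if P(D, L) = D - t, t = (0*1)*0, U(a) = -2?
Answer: 4931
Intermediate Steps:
t = 0 (t = 0*0 = 0)
P(D, L) = D (P(D, L) = D - 1*0 = D + 0 = D)
4957 + P(-26, U(9)) = 4957 - 26 = 4931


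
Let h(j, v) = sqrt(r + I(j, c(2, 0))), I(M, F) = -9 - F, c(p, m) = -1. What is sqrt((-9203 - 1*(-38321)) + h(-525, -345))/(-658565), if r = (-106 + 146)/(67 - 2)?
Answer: -sqrt(4920942 + 52*I*sqrt(78))/8561345 ≈ -0.00025911 - 1.2091e-8*I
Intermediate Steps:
r = 8/13 (r = 40/65 = 40*(1/65) = 8/13 ≈ 0.61539)
h(j, v) = 4*I*sqrt(78)/13 (h(j, v) = sqrt(8/13 + (-9 - 1*(-1))) = sqrt(8/13 + (-9 + 1)) = sqrt(8/13 - 8) = sqrt(-96/13) = 4*I*sqrt(78)/13)
sqrt((-9203 - 1*(-38321)) + h(-525, -345))/(-658565) = sqrt((-9203 - 1*(-38321)) + 4*I*sqrt(78)/13)/(-658565) = sqrt((-9203 + 38321) + 4*I*sqrt(78)/13)*(-1/658565) = sqrt(29118 + 4*I*sqrt(78)/13)*(-1/658565) = -sqrt(29118 + 4*I*sqrt(78)/13)/658565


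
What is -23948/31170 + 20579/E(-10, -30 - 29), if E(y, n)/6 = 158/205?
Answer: 7304112247/1641620 ≈ 4449.3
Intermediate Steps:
E(y, n) = 948/205 (E(y, n) = 6*(158/205) = 948/205)
-23948/31170 + 20579/E(-10, -30 - 29) = -23948/31170 + 20579/(948/205) = -23948*1/31170 + 20579*(205/948) = -11974/15585 + 4218695/948 = 7304112247/1641620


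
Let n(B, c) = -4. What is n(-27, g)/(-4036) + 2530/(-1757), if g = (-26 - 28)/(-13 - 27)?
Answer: -2551013/1772813 ≈ -1.4390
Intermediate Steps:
g = 27/20 (g = -54/(-40) = -54*(-1/40) = 27/20 ≈ 1.3500)
n(-27, g)/(-4036) + 2530/(-1757) = -4/(-4036) + 2530/(-1757) = -4*(-1/4036) + 2530*(-1/1757) = 1/1009 - 2530/1757 = -2551013/1772813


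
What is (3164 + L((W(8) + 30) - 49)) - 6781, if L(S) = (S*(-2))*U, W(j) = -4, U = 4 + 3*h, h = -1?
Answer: -3571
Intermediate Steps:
U = 1 (U = 4 + 3*(-1) = 4 - 3 = 1)
L(S) = -2*S (L(S) = (S*(-2))*1 = -2*S*1 = -2*S)
(3164 + L((W(8) + 30) - 49)) - 6781 = (3164 - 2*((-4 + 30) - 49)) - 6781 = (3164 - 2*(26 - 49)) - 6781 = (3164 - 2*(-23)) - 6781 = (3164 + 46) - 6781 = 3210 - 6781 = -3571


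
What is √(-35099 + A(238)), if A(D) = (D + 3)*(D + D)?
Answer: √79617 ≈ 282.17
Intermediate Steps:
A(D) = 2*D*(3 + D) (A(D) = (3 + D)*(2*D) = 2*D*(3 + D))
√(-35099 + A(238)) = √(-35099 + 2*238*(3 + 238)) = √(-35099 + 2*238*241) = √(-35099 + 114716) = √79617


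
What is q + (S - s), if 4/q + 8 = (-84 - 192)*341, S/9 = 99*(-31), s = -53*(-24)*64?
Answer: -2565561400/23531 ≈ -1.0903e+5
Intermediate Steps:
s = 81408 (s = 1272*64 = 81408)
S = -27621 (S = 9*(99*(-31)) = 9*(-3069) = -27621)
q = -1/23531 (q = 4/(-8 + (-84 - 192)*341) = 4/(-8 - 276*341) = 4/(-8 - 94116) = 4/(-94124) = 4*(-1/94124) = -1/23531 ≈ -4.2497e-5)
q + (S - s) = -1/23531 + (-27621 - 1*81408) = -1/23531 + (-27621 - 81408) = -1/23531 - 109029 = -2565561400/23531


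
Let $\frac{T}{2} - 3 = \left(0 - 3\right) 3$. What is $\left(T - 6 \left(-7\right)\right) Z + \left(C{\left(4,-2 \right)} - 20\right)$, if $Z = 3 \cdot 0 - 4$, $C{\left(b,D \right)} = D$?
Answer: $-142$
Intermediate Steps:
$T = -12$ ($T = 6 + 2 \left(0 - 3\right) 3 = 6 + 2 \left(\left(-3\right) 3\right) = 6 + 2 \left(-9\right) = 6 - 18 = -12$)
$Z = -4$ ($Z = 0 - 4 = -4$)
$\left(T - 6 \left(-7\right)\right) Z + \left(C{\left(4,-2 \right)} - 20\right) = \left(-12 - 6 \left(-7\right)\right) \left(-4\right) - 22 = \left(-12 - -42\right) \left(-4\right) - 22 = \left(-12 + 42\right) \left(-4\right) - 22 = 30 \left(-4\right) - 22 = -120 - 22 = -142$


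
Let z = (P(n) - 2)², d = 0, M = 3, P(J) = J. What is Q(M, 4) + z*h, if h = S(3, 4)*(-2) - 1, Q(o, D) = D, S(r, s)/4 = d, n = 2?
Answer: 4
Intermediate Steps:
S(r, s) = 0 (S(r, s) = 4*0 = 0)
h = -1 (h = 0*(-2) - 1 = 0 - 1 = -1)
z = 0 (z = (2 - 2)² = 0² = 0)
Q(M, 4) + z*h = 4 + 0*(-1) = 4 + 0 = 4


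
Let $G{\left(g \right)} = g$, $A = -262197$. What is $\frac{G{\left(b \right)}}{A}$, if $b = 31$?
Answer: $- \frac{31}{262197} \approx -0.00011823$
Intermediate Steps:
$\frac{G{\left(b \right)}}{A} = \frac{31}{-262197} = 31 \left(- \frac{1}{262197}\right) = - \frac{31}{262197}$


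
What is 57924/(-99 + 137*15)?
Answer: 4827/163 ≈ 29.613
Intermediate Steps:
57924/(-99 + 137*15) = 57924/(-99 + 2055) = 57924/1956 = 57924*(1/1956) = 4827/163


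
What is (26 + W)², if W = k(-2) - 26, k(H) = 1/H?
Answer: ¼ ≈ 0.25000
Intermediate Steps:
W = -53/2 (W = 1/(-2) - 26 = -½ - 26 = -53/2 ≈ -26.500)
(26 + W)² = (26 - 53/2)² = (-½)² = ¼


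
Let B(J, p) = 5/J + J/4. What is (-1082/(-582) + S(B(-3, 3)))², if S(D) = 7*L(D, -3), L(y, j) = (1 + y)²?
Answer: 49372395601/195105024 ≈ 253.06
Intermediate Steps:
B(J, p) = 5/J + J/4 (B(J, p) = 5/J + J*(¼) = 5/J + J/4)
S(D) = 7*(1 + D)²
(-1082/(-582) + S(B(-3, 3)))² = (-1082/(-582) + 7*(1 + (5/(-3) + (¼)*(-3)))²)² = (-1082*(-1/582) + 7*(1 + (5*(-⅓) - ¾))²)² = (541/291 + 7*(1 + (-5/3 - ¾))²)² = (541/291 + 7*(1 - 29/12)²)² = (541/291 + 7*(-17/12)²)² = (541/291 + 7*(289/144))² = (541/291 + 2023/144)² = (222199/13968)² = 49372395601/195105024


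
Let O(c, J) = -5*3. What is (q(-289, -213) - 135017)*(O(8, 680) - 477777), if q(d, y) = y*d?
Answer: 35098600320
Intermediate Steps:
O(c, J) = -15
q(d, y) = d*y
(q(-289, -213) - 135017)*(O(8, 680) - 477777) = (-289*(-213) - 135017)*(-15 - 477777) = (61557 - 135017)*(-477792) = -73460*(-477792) = 35098600320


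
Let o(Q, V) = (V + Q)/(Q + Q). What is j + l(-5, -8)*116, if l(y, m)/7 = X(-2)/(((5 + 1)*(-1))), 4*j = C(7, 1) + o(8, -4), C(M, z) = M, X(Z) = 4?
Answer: -25897/48 ≈ -539.52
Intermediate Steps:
o(Q, V) = (Q + V)/(2*Q) (o(Q, V) = (Q + V)/((2*Q)) = (Q + V)*(1/(2*Q)) = (Q + V)/(2*Q))
j = 29/16 (j = (7 + (½)*(8 - 4)/8)/4 = (7 + (½)*(⅛)*4)/4 = (7 + ¼)/4 = (¼)*(29/4) = 29/16 ≈ 1.8125)
l(y, m) = -14/3 (l(y, m) = 7*(4/(((5 + 1)*(-1)))) = 7*(4/((6*(-1)))) = 7*(4/(-6)) = 7*(4*(-⅙)) = 7*(-⅔) = -14/3)
j + l(-5, -8)*116 = 29/16 - 14/3*116 = 29/16 - 1624/3 = -25897/48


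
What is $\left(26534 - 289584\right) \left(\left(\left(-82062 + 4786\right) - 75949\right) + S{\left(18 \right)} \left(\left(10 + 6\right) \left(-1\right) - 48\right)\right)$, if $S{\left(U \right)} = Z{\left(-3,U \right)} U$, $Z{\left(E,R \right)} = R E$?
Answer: $23942021850$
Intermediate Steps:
$Z{\left(E,R \right)} = E R$
$S{\left(U \right)} = - 3 U^{2}$ ($S{\left(U \right)} = - 3 U U = - 3 U^{2}$)
$\left(26534 - 289584\right) \left(\left(\left(-82062 + 4786\right) - 75949\right) + S{\left(18 \right)} \left(\left(10 + 6\right) \left(-1\right) - 48\right)\right) = \left(26534 - 289584\right) \left(\left(\left(-82062 + 4786\right) - 75949\right) + - 3 \cdot 18^{2} \left(\left(10 + 6\right) \left(-1\right) - 48\right)\right) = - 263050 \left(\left(-77276 - 75949\right) + \left(-3\right) 324 \left(16 \left(-1\right) - 48\right)\right) = - 263050 \left(-153225 - 972 \left(-16 - 48\right)\right) = - 263050 \left(-153225 - -62208\right) = - 263050 \left(-153225 + 62208\right) = \left(-263050\right) \left(-91017\right) = 23942021850$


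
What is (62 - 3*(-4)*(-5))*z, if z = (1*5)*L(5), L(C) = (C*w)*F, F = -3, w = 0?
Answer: 0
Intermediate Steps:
L(C) = 0 (L(C) = (C*0)*(-3) = 0*(-3) = 0)
z = 0 (z = (1*5)*0 = 5*0 = 0)
(62 - 3*(-4)*(-5))*z = (62 - 3*(-4)*(-5))*0 = (62 + 12*(-5))*0 = (62 - 60)*0 = 2*0 = 0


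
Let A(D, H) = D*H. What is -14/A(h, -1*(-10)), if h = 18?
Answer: -7/90 ≈ -0.077778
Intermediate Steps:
-14/A(h, -1*(-10)) = -14/(18*(-1*(-10))) = -14/(18*10) = -14/180 = -14*1/180 = -7/90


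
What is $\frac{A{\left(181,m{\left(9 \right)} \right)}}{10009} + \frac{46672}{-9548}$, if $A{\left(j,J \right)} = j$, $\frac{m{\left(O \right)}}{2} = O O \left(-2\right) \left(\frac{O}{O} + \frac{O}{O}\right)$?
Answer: $- \frac{116352965}{23891483} \approx -4.8701$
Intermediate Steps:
$m{\left(O \right)} = - 8 O^{2}$ ($m{\left(O \right)} = 2 O O \left(-2\right) \left(\frac{O}{O} + \frac{O}{O}\right) = 2 O^{2} \left(-2\right) \left(1 + 1\right) = 2 - 2 O^{2} \cdot 2 = 2 \left(- 4 O^{2}\right) = - 8 O^{2}$)
$\frac{A{\left(181,m{\left(9 \right)} \right)}}{10009} + \frac{46672}{-9548} = \frac{181}{10009} + \frac{46672}{-9548} = 181 \cdot \frac{1}{10009} + 46672 \left(- \frac{1}{9548}\right) = \frac{181}{10009} - \frac{11668}{2387} = - \frac{116352965}{23891483}$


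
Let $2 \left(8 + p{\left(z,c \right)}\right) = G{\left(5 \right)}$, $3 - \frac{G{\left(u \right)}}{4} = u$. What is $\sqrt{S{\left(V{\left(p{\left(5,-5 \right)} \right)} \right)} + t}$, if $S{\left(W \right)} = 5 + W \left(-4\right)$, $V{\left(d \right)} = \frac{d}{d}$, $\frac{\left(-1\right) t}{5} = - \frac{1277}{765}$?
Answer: $\frac{\sqrt{24310}}{51} \approx 3.0572$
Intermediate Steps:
$G{\left(u \right)} = 12 - 4 u$
$p{\left(z,c \right)} = -12$ ($p{\left(z,c \right)} = -8 + \frac{12 - 20}{2} = -8 + \frac{1}{2} \left(-8\right) = -8 - 4 = -12$)
$t = \frac{1277}{153}$ ($t = - 5 \left(- \frac{1277}{765}\right) = - 5 \left(\left(-1277\right) \frac{1}{765}\right) = \left(-5\right) \left(- \frac{1277}{765}\right) = \frac{1277}{153} \approx 8.3464$)
$V{\left(d \right)} = 1$
$S{\left(W \right)} = 5 - 4 W$
$\sqrt{S{\left(V{\left(p{\left(5,-5 \right)} \right)} \right)} + t} = \sqrt{\left(5 - 4\right) + \frac{1277}{153}} = \sqrt{1 + \frac{1277}{153}} = \sqrt{\frac{1430}{153}} = \frac{\sqrt{24310}}{51}$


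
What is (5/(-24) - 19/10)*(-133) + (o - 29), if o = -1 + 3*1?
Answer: 30409/120 ≈ 253.41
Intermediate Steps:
o = 2 (o = -1 + 3 = 2)
(5/(-24) - 19/10)*(-133) + (o - 29) = (5/(-24) - 19/10)*(-133) + (2 - 29) = (5*(-1/24) - 19*⅒)*(-133) - 27 = (-5/24 - 19/10)*(-133) - 27 = -253/120*(-133) - 27 = 33649/120 - 27 = 30409/120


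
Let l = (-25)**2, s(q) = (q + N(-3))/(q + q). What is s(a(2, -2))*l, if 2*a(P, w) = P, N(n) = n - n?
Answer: 625/2 ≈ 312.50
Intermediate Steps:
N(n) = 0
a(P, w) = P/2
s(q) = 1/2 (s(q) = (q + 0)/(q + q) = q/((2*q)) = q*(1/(2*q)) = 1/2)
l = 625
s(a(2, -2))*l = (1/2)*625 = 625/2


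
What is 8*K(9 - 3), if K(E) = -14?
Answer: -112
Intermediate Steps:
8*K(9 - 3) = 8*(-14) = -112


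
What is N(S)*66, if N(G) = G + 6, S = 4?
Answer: 660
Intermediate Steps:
N(G) = 6 + G
N(S)*66 = (6 + 4)*66 = 10*66 = 660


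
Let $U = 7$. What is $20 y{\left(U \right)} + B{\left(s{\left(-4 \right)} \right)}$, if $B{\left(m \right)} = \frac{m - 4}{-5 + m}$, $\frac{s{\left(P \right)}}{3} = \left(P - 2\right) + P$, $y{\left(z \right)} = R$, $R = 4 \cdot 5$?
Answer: $\frac{14034}{35} \approx 400.97$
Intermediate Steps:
$R = 20$
$y{\left(z \right)} = 20$
$s{\left(P \right)} = -6 + 6 P$ ($s{\left(P \right)} = 3 \left(\left(P - 2\right) + P\right) = 3 \left(\left(-2 + P\right) + P\right) = 3 \left(-2 + 2 P\right) = -6 + 6 P$)
$B{\left(m \right)} = \frac{-4 + m}{-5 + m}$
$20 y{\left(U \right)} + B{\left(s{\left(-4 \right)} \right)} = 20 \cdot 20 + \frac{-4 + \left(-6 + 6 \left(-4\right)\right)}{-5 + \left(-6 + 6 \left(-4\right)\right)} = 400 + \frac{-4 - 30}{-5 - 30} = 400 + \frac{1}{-35} \left(-34\right) = 400 - - \frac{34}{35} = 400 + \frac{34}{35} = \frac{14034}{35}$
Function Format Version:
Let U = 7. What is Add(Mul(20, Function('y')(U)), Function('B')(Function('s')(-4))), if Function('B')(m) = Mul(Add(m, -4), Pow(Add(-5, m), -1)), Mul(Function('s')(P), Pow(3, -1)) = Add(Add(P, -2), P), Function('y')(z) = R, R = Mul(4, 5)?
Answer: Rational(14034, 35) ≈ 400.97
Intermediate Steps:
R = 20
Function('y')(z) = 20
Function('s')(P) = Add(-6, Mul(6, P)) (Function('s')(P) = Mul(3, Add(Add(P, -2), P)) = Mul(3, Add(Add(-2, P), P)) = Mul(3, Add(-2, Mul(2, P))) = Add(-6, Mul(6, P)))
Function('B')(m) = Mul(Pow(Add(-5, m), -1), Add(-4, m)) (Function('B')(m) = Mul(Add(-4, m), Pow(Add(-5, m), -1)) = Mul(Pow(Add(-5, m), -1), Add(-4, m)))
Add(Mul(20, Function('y')(U)), Function('B')(Function('s')(-4))) = Add(Mul(20, 20), Mul(Pow(Add(-5, Add(-6, Mul(6, -4))), -1), Add(-4, Add(-6, Mul(6, -4))))) = Add(400, Mul(Pow(Add(-5, Add(-6, -24)), -1), Add(-4, Add(-6, -24)))) = Add(400, Mul(Pow(Add(-5, -30), -1), Add(-4, -30))) = Add(400, Mul(Pow(-35, -1), -34)) = Add(400, Mul(Rational(-1, 35), -34)) = Add(400, Rational(34, 35)) = Rational(14034, 35)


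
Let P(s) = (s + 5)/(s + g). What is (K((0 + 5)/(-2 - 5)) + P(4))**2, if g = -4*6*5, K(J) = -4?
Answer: 223729/13456 ≈ 16.627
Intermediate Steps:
g = -120 (g = -24*5 = -120)
P(s) = (5 + s)/(-120 + s) (P(s) = (s + 5)/(s - 120) = (5 + s)/(-120 + s))
(K((0 + 5)/(-2 - 5)) + P(4))**2 = (-4 + (5 + 4)/(-120 + 4))**2 = (-4 + 9/(-116))**2 = (-4 - 1/116*9)**2 = (-4 - 9/116)**2 = (-473/116)**2 = 223729/13456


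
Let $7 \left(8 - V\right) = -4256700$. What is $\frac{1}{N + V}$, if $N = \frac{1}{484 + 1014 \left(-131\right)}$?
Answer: $\frac{132350}{80483093799} \approx 1.6444 \cdot 10^{-6}$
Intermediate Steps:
$V = 608108$ ($V = 8 - -608100 = 8 + 608100 = 608108$)
$N = - \frac{1}{132350}$ ($N = \frac{1}{484 - 132834} = \frac{1}{-132350} = - \frac{1}{132350} \approx -7.5557 \cdot 10^{-6}$)
$\frac{1}{N + V} = \frac{1}{- \frac{1}{132350} + 608108} = \frac{1}{\frac{80483093799}{132350}} = \frac{132350}{80483093799}$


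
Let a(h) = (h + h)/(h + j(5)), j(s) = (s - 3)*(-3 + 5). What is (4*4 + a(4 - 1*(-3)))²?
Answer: 36100/121 ≈ 298.35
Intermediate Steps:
j(s) = -6 + 2*s (j(s) = (-3 + s)*2 = -6 + 2*s)
a(h) = 2*h/(4 + h) (a(h) = (h + h)/(h + (-6 + 2*5)) = (2*h)/(h + (-6 + 10)) = (2*h)/(h + 4) = (2*h)/(4 + h) = 2*h/(4 + h))
(4*4 + a(4 - 1*(-3)))² = (4*4 + 2*(4 - 1*(-3))/(4 + (4 - 1*(-3))))² = (16 + 2*(4 + 3)/(4 + (4 + 3)))² = (16 + 2*7/(4 + 7))² = (16 + 2*7/11)² = (16 + 2*7*(1/11))² = (16 + 14/11)² = (190/11)² = 36100/121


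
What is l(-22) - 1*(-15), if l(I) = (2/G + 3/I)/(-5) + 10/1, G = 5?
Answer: 13721/550 ≈ 24.947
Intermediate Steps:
l(I) = 248/25 - 3/(5*I) (l(I) = (2/5 + 3/I)/(-5) + 10/1 = (2*(⅕) + 3/I)*(-⅕) + 10*1 = (⅖ + 3/I)*(-⅕) + 10 = (-2/25 - 3/(5*I)) + 10 = 248/25 - 3/(5*I))
l(-22) - 1*(-15) = (1/25)*(-15 + 248*(-22))/(-22) - 1*(-15) = (1/25)*(-1/22)*(-15 - 5456) + 15 = (1/25)*(-1/22)*(-5471) + 15 = 5471/550 + 15 = 13721/550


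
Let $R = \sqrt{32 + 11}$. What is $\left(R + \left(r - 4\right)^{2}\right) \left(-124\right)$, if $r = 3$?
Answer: $-124 - 124 \sqrt{43} \approx -937.12$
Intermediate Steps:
$R = \sqrt{43} \approx 6.5574$
$\left(R + \left(r - 4\right)^{2}\right) \left(-124\right) = \left(\sqrt{43} + \left(3 - 4\right)^{2}\right) \left(-124\right) = \left(\sqrt{43} + \left(-1\right)^{2}\right) \left(-124\right) = \left(\sqrt{43} + 1\right) \left(-124\right) = \left(1 + \sqrt{43}\right) \left(-124\right) = -124 - 124 \sqrt{43}$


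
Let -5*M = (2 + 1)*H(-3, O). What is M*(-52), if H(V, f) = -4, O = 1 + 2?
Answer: -624/5 ≈ -124.80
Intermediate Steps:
O = 3
M = 12/5 (M = -(2 + 1)*(-4)/5 = -3*(-4)/5 = -⅕*(-12) = 12/5 ≈ 2.4000)
M*(-52) = (12/5)*(-52) = -624/5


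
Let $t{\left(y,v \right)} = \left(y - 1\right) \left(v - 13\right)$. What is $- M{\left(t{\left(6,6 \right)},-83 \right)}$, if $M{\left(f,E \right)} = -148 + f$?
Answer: $183$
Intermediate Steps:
$t{\left(y,v \right)} = \left(-1 + y\right) \left(-13 + v\right)$
$- M{\left(t{\left(6,6 \right)},-83 \right)} = - (-148 + \left(13 - 6 - 78 + 6 \cdot 6\right)) = - (-148 + \left(13 - 6 - 78 + 36\right)) = - (-148 - 35) = \left(-1\right) \left(-183\right) = 183$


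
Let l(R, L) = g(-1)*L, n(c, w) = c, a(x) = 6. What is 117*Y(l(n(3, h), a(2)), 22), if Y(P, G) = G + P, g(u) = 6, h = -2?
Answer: 6786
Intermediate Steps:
l(R, L) = 6*L
117*Y(l(n(3, h), a(2)), 22) = 117*(22 + 6*6) = 117*(22 + 36) = 117*58 = 6786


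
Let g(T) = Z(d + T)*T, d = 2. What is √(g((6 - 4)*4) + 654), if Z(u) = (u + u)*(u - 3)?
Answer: √1774 ≈ 42.119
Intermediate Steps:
Z(u) = 2*u*(-3 + u) (Z(u) = (2*u)*(-3 + u) = 2*u*(-3 + u))
g(T) = 2*T*(-1 + T)*(2 + T) (g(T) = (2*(2 + T)*(-3 + (2 + T)))*T = (2*(2 + T)*(-1 + T))*T = (2*(-1 + T)*(2 + T))*T = 2*T*(-1 + T)*(2 + T))
√(g((6 - 4)*4) + 654) = √(2*((6 - 4)*4)*(-1 + (6 - 4)*4)*(2 + (6 - 4)*4) + 654) = √(2*(2*4)*(-1 + 2*4)*(2 + 2*4) + 654) = √(2*8*(-1 + 8)*(2 + 8) + 654) = √(2*8*7*10 + 654) = √(1120 + 654) = √1774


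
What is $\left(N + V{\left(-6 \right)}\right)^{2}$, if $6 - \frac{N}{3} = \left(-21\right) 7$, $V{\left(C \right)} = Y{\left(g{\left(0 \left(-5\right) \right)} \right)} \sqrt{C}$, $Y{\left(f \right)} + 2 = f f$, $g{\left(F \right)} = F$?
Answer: $210657 - 1836 i \sqrt{6} \approx 2.1066 \cdot 10^{5} - 4497.3 i$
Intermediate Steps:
$Y{\left(f \right)} = -2 + f^{2}$ ($Y{\left(f \right)} = -2 + f f = -2 + f^{2}$)
$V{\left(C \right)} = - 2 \sqrt{C}$ ($V{\left(C \right)} = \left(-2 + \left(0 \left(-5\right)\right)^{2}\right) \sqrt{C} = \left(-2 + 0^{2}\right) \sqrt{C} = \left(-2 + 0\right) \sqrt{C} = - 2 \sqrt{C}$)
$N = 459$ ($N = 18 - 3 \left(\left(-21\right) 7\right) = 18 - -441 = 18 + 441 = 459$)
$\left(N + V{\left(-6 \right)}\right)^{2} = \left(459 - 2 \sqrt{-6}\right)^{2} = \left(459 - 2 i \sqrt{6}\right)^{2}$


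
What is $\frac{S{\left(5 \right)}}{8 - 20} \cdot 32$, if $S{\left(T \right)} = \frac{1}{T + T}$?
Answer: $- \frac{4}{15} \approx -0.26667$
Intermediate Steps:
$S{\left(T \right)} = \frac{1}{2 T}$
$\frac{S{\left(5 \right)}}{8 - 20} \cdot 32 = \frac{\frac{1}{2} \cdot \frac{1}{5}}{8 - 20} \cdot 32 = \frac{\frac{1}{2} \cdot \frac{1}{5}}{-12} \cdot 32 = \left(- \frac{1}{12}\right) \frac{1}{10} \cdot 32 = \left(- \frac{1}{120}\right) 32 = - \frac{4}{15}$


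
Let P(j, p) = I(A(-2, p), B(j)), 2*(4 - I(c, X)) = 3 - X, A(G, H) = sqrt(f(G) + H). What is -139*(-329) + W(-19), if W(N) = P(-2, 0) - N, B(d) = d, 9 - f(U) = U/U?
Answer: 91503/2 ≈ 45752.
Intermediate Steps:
f(U) = 8 (f(U) = 9 - U/U = 9 - 1*1 = 9 - 1 = 8)
A(G, H) = sqrt(8 + H)
I(c, X) = 5/2 + X/2 (I(c, X) = 4 - (3 - X)/2 = 4 + (-3/2 + X/2) = 5/2 + X/2)
P(j, p) = 5/2 + j/2
W(N) = 3/2 - N (W(N) = (5/2 + (1/2)*(-2)) - N = (5/2 - 1) - N = 3/2 - N)
-139*(-329) + W(-19) = -139*(-329) + (3/2 - 1*(-19)) = 45731 + (3/2 + 19) = 45731 + 41/2 = 91503/2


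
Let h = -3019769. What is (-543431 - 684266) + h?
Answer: -4247466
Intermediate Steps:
(-543431 - 684266) + h = (-543431 - 684266) - 3019769 = -1227697 - 3019769 = -4247466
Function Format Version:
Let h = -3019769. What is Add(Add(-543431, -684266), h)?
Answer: -4247466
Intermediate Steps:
Add(Add(-543431, -684266), h) = Add(Add(-543431, -684266), -3019769) = Add(-1227697, -3019769) = -4247466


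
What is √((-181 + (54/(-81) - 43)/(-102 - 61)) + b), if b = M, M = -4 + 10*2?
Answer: I*√39390906/489 ≈ 12.835*I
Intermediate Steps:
M = 16 (M = -4 + 20 = 16)
b = 16
√((-181 + (54/(-81) - 43)/(-102 - 61)) + b) = √((-181 + (54/(-81) - 43)/(-102 - 61)) + 16) = √((-181 + (54*(-1/81) - 43)/(-163)) + 16) = √((-181 + (-⅔ - 43)*(-1/163)) + 16) = √((-181 - 131/3*(-1/163)) + 16) = √((-181 + 131/489) + 16) = √(-88378/489 + 16) = √(-80554/489) = I*√39390906/489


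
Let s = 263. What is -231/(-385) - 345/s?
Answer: -936/1315 ≈ -0.71179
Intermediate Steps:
-231/(-385) - 345/s = -231/(-385) - 345/263 = -231*(-1/385) - 345*1/263 = ⅗ - 345/263 = -936/1315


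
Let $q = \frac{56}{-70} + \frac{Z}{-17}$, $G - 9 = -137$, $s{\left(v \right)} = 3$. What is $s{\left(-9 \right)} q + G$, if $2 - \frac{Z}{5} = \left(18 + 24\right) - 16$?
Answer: $- \frac{9284}{85} \approx -109.22$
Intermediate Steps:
$Z = -120$ ($Z = 10 - 5 \left(\left(18 + 24\right) - 16\right) = 10 - 5 \left(42 - 16\right) = 10 - 130 = -120$)
$G = -128$ ($G = 9 - 137 = -128$)
$q = \frac{532}{85}$ ($q = \frac{56}{-70} - \frac{120}{-17} = 56 \left(- \frac{1}{70}\right) - - \frac{120}{17} = - \frac{4}{5} + \frac{120}{17} = \frac{532}{85} \approx 6.2588$)
$s{\left(-9 \right)} q + G = 3 \cdot \frac{532}{85} - 128 = \frac{1596}{85} - 128 = - \frac{9284}{85}$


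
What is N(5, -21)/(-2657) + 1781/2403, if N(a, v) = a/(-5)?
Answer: 4734520/6384771 ≈ 0.74153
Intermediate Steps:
N(a, v) = -a/5 (N(a, v) = a*(-⅕) = -a/5)
N(5, -21)/(-2657) + 1781/2403 = -⅕*5/(-2657) + 1781/2403 = -1*(-1/2657) + 1781*(1/2403) = 1/2657 + 1781/2403 = 4734520/6384771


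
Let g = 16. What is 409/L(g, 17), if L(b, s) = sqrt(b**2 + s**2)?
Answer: 409*sqrt(545)/545 ≈ 17.520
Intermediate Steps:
409/L(g, 17) = 409/(sqrt(16**2 + 17**2)) = 409/(sqrt(256 + 289)) = 409/(sqrt(545)) = 409*(sqrt(545)/545) = 409*sqrt(545)/545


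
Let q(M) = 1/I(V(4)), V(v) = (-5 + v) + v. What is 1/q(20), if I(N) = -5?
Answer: -5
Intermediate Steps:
V(v) = -5 + 2*v
q(M) = -1/5 (q(M) = 1/(-5) = -1/5)
1/q(20) = 1/(-1/5) = -5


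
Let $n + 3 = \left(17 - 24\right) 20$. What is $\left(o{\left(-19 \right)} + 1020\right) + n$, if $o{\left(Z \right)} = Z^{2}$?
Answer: $1238$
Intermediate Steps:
$n = -143$ ($n = -3 + \left(17 - 24\right) 20 = -3 - 140 = -143$)
$\left(o{\left(-19 \right)} + 1020\right) + n = \left(\left(-19\right)^{2} + 1020\right) - 143 = \left(361 + 1020\right) - 143 = 1381 - 143 = 1238$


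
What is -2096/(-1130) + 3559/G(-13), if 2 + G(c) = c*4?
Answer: -1954243/30510 ≈ -64.052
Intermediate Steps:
G(c) = -2 + 4*c (G(c) = -2 + c*4 = -2 + 4*c)
-2096/(-1130) + 3559/G(-13) = -2096/(-1130) + 3559/(-2 + 4*(-13)) = -2096*(-1/1130) + 3559/(-2 - 52) = 1048/565 + 3559/(-54) = 1048/565 + 3559*(-1/54) = 1048/565 - 3559/54 = -1954243/30510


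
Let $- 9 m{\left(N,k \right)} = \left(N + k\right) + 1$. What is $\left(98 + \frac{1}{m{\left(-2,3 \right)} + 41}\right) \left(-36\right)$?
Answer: $- \frac{1295100}{367} \approx -3528.9$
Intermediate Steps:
$m{\left(N,k \right)} = - \frac{1}{9} - \frac{N}{9} - \frac{k}{9}$ ($m{\left(N,k \right)} = - \frac{\left(N + k\right) + 1}{9} = - \frac{1 + N + k}{9} = - \frac{1}{9} - \frac{N}{9} - \frac{k}{9}$)
$\left(98 + \frac{1}{m{\left(-2,3 \right)} + 41}\right) \left(-36\right) = \left(98 + \frac{1}{\left(- \frac{1}{9} - - \frac{2}{9} - \frac{1}{3}\right) + 41}\right) \left(-36\right) = \left(98 + \frac{1}{\left(- \frac{1}{9} + \frac{2}{9} - \frac{1}{3}\right) + 41}\right) \left(-36\right) = \left(98 + \frac{1}{- \frac{2}{9} + 41}\right) \left(-36\right) = \left(98 + \frac{1}{\frac{367}{9}}\right) \left(-36\right) = \left(98 + \frac{9}{367}\right) \left(-36\right) = \frac{35975}{367} \left(-36\right) = - \frac{1295100}{367}$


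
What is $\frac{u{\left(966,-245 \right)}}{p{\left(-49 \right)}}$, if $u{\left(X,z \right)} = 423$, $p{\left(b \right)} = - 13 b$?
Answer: $\frac{423}{637} \approx 0.66405$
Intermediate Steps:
$\frac{u{\left(966,-245 \right)}}{p{\left(-49 \right)}} = \frac{423}{\left(-13\right) \left(-49\right)} = \frac{423}{637}$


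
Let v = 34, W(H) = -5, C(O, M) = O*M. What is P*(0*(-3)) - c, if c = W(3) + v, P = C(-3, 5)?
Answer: -29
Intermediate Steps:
C(O, M) = M*O
P = -15 (P = 5*(-3) = -15)
c = 29 (c = -5 + 34 = 29)
P*(0*(-3)) - c = -0*(-3) - 1*29 = -15*0 - 29 = 0 - 29 = -29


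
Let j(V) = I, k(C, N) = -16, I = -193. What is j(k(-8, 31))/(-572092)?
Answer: 193/572092 ≈ 0.00033736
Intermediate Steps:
j(V) = -193
j(k(-8, 31))/(-572092) = -193/(-572092) = -193*(-1/572092) = 193/572092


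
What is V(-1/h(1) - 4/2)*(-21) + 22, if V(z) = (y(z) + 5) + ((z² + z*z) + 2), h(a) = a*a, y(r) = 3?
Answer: -566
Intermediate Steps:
h(a) = a²
V(z) = 10 + 2*z² (V(z) = (3 + 5) + ((z² + z*z) + 2) = 8 + ((z² + z²) + 2) = 8 + (2*z² + 2) = 8 + (2 + 2*z²) = 10 + 2*z²)
V(-1/h(1) - 4/2)*(-21) + 22 = (10 + 2*(-1/(1²) - 4/2)²)*(-21) + 22 = (10 + 2*(-1/1 - 4*½)²)*(-21) + 22 = (10 + 2*(-1*1 - 2)²)*(-21) + 22 = (10 + 2*(-1 - 2)²)*(-21) + 22 = (10 + 2*(-3)²)*(-21) + 22 = (10 + 2*9)*(-21) + 22 = (10 + 18)*(-21) + 22 = 28*(-21) + 22 = -588 + 22 = -566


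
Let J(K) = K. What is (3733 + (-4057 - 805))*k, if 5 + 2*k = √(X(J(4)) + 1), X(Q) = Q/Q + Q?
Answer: 5645/2 - 1129*√6/2 ≈ 1439.8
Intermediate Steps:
X(Q) = 1 + Q
k = -5/2 + √6/2 (k = -5/2 + √((1 + 4) + 1)/2 = -5/2 + √(5 + 1)/2 = -5/2 + √6/2 ≈ -1.2753)
(3733 + (-4057 - 805))*k = (3733 + (-4057 - 805))*(-5/2 + √6/2) = (3733 - 4862)*(-5/2 + √6/2) = -1129*(-5/2 + √6/2) = 5645/2 - 1129*√6/2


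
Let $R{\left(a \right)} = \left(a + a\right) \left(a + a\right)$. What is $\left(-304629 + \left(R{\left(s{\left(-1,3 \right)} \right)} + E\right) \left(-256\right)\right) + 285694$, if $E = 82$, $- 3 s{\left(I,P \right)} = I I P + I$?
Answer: $- \frac{363439}{9} \approx -40382.0$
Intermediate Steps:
$s{\left(I,P \right)} = - \frac{I}{3} - \frac{P I^{2}}{3}$ ($s{\left(I,P \right)} = - \frac{I I P + I}{3} = - \frac{I^{2} P + I}{3} = - \frac{P I^{2} + I}{3} = - \frac{I + P I^{2}}{3} = - \frac{I}{3} - \frac{P I^{2}}{3}$)
$R{\left(a \right)} = 4 a^{2}$ ($R{\left(a \right)} = 2 a 2 a = 4 a^{2}$)
$\left(-304629 + \left(R{\left(s{\left(-1,3 \right)} \right)} + E\right) \left(-256\right)\right) + 285694 = \left(-304629 + \left(4 \left(\left(- \frac{1}{3}\right) \left(-1\right) \left(1 - 3\right)\right)^{2} + 82\right) \left(-256\right)\right) + 285694 = \left(-304629 + \left(4 \left(\left(- \frac{1}{3}\right) \left(-1\right) \left(-2\right)\right)^{2} + 82\right) \left(-256\right)\right) + 285694 = \left(-304629 + \left(4 \left(- \frac{2}{3}\right)^{2} + 82\right) \left(-256\right)\right) + 285694 = \left(-304629 + \left(4 \cdot \frac{4}{9} + 82\right) \left(-256\right)\right) + 285694 = \left(-304629 + \left(\frac{16}{9} + 82\right) \left(-256\right)\right) + 285694 = \left(-304629 + \frac{754}{9} \left(-256\right)\right) + 285694 = \left(-304629 - \frac{193024}{9}\right) + 285694 = - \frac{2934685}{9} + 285694 = - \frac{363439}{9}$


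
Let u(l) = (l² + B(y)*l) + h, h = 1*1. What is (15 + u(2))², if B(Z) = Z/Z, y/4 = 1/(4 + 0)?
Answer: 484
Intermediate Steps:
y = 1 (y = 4/(4 + 0) = 4/4 = 4*(¼) = 1)
B(Z) = 1
h = 1
u(l) = 1 + l + l² (u(l) = (l² + 1*l) + 1 = (l² + l) + 1 = (l + l²) + 1 = 1 + l + l²)
(15 + u(2))² = (15 + (1 + 2 + 2²))² = (15 + (1 + 2 + 4))² = (15 + 7)² = 22² = 484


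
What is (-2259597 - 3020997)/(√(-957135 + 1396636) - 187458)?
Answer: 989889590052/35140062263 + 5280594*√439501/35140062263 ≈ 28.269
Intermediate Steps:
(-2259597 - 3020997)/(√(-957135 + 1396636) - 187458) = -5280594/(√439501 - 187458) = -5280594/(-187458 + √439501)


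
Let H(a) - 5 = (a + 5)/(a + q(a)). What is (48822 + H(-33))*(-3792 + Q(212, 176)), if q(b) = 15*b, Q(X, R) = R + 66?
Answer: -11440178525/66 ≈ -1.7334e+8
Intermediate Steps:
Q(X, R) = 66 + R
H(a) = 5 + (5 + a)/(16*a) (H(a) = 5 + (a + 5)/(a + 15*a) = 5 + (5 + a)/((16*a)) = 5 + (5 + a)*(1/(16*a)) = 5 + (5 + a)/(16*a))
(48822 + H(-33))*(-3792 + Q(212, 176)) = (48822 + (1/16)*(5 + 81*(-33))/(-33))*(-3792 + (66 + 176)) = (48822 + (1/16)*(-1/33)*(5 - 2673))*(-3792 + 242) = (48822 + (1/16)*(-1/33)*(-2668))*(-3550) = (48822 + 667/132)*(-3550) = (6445171/132)*(-3550) = -11440178525/66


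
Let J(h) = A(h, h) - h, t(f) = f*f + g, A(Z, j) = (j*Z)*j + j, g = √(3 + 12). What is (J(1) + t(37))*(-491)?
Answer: -672670 - 491*√15 ≈ -6.7457e+5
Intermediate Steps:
g = √15 ≈ 3.8730
A(Z, j) = j + Z*j² (A(Z, j) = (Z*j)*j + j = Z*j² + j = j + Z*j²)
t(f) = √15 + f² (t(f) = f*f + √15 = f² + √15 = √15 + f²)
J(h) = -h + h*(1 + h²) (J(h) = h*(1 + h*h) - h = h*(1 + h²) - h = -h + h*(1 + h²))
(J(1) + t(37))*(-491) = (1³ + (√15 + 37²))*(-491) = (1 + (√15 + 1369))*(-491) = (1 + (1369 + √15))*(-491) = (1370 + √15)*(-491) = -672670 - 491*√15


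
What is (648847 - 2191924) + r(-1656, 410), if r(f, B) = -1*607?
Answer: -1543684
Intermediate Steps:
r(f, B) = -607
(648847 - 2191924) + r(-1656, 410) = (648847 - 2191924) - 607 = -1543077 - 607 = -1543684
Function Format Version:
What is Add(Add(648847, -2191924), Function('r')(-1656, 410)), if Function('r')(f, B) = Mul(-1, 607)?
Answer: -1543684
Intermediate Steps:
Function('r')(f, B) = -607
Add(Add(648847, -2191924), Function('r')(-1656, 410)) = Add(Add(648847, -2191924), -607) = Add(-1543077, -607) = -1543684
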